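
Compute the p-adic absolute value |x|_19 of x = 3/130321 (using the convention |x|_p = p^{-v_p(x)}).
|3/130321|_19 = 130321

Step 1 — compute v_19(x) by factoring powers of 19 out of the numerator and denominator: v_19(3/130321) = -4. Step 2 — apply |x|_p = p^{-v_p(x)} = 19^{4} = 130321.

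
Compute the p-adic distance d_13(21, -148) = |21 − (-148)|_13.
d_13(21, -148) = 1/169

Step 1 — x − y = 21 − (-148) = 169. Step 2 — v_13(169) = 2 (factor: 169 = (13^2 · 1); the sign does not affect v_p). Step 3 — |x − y|_13 = 13^{-2} = 1/169.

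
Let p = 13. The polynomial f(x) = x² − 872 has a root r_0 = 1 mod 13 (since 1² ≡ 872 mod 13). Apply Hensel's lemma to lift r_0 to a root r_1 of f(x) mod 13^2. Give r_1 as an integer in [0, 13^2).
r_1 = 14 (mod 169)

Hensel's recurrence: r_{i+1} = r_i − f(r_i)·(f′(r_i))^{-1} mod 13^{i+2}, with f′(x) = 2x. Iterate:
  r_0 = 1 (mod 13)
  r_1 = 14 (mod 169)
Final: r_1 = 14, and one checks f(r_1) ≡ 0 mod 13^2.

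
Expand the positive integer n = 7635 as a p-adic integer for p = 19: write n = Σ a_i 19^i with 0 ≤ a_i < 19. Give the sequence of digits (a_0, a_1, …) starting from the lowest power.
(a_0, a_1, …) = (16, 2, 2, 1)

Repeated division by 19 gives the digits low-to-high: 7635 = 16 + 2·19^1 + 2·19^2 + 1·19^3. Digit sequence: (16, 2, 2, 1).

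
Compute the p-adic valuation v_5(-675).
v_5(-675) = 2

v_5(n) is the largest exponent k such that 5^k divides n. Factor out: -675 = -5^2 · 27. (Sign doesn't affect v_p.) So v_5(-675) = 2.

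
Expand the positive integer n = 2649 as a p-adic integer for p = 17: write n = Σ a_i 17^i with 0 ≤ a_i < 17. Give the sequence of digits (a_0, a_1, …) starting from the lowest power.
(a_0, a_1, …) = (14, 2, 9)

Repeated division by 17 gives the digits low-to-high: 2649 = 14 + 2·17^1 + 9·17^2. Digit sequence: (14, 2, 9).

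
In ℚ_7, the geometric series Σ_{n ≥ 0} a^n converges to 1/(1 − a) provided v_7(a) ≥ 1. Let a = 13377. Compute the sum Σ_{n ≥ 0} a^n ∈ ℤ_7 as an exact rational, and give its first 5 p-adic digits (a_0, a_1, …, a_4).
Σ a^n = 1/(1 − a) = -1/13376;  first 5 digits = (1, 0, 0, 4, 5)

v_7(a) = 3 ≥ 1, so the series converges in ℤ_7 to 1/(1 − a) = 1/(1 − 13377) = -1/13376. Expand this rational in ℤ_7: compute digits iteratively via d_i = x_i mod 7, x_{i+1} = (x_i − d_i)/7. The first 5 digits are (1, 0, 0, 4, 5).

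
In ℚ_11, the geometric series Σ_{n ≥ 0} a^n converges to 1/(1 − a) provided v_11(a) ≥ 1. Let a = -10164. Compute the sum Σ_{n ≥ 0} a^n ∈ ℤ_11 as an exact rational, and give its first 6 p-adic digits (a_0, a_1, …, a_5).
Σ a^n = 1/(1 − a) = 1/10165;  first 6 digits = (1, 0, 4, 3, 4, 3)

v_11(a) = 2 ≥ 1, so the series converges in ℤ_11 to 1/(1 − a) = 1/(1 − (-10164)) = 1/10165. Expand this rational in ℤ_11: compute digits iteratively via d_i = x_i mod 11, x_{i+1} = (x_i − d_i)/11. The first 6 digits are (1, 0, 4, 3, 4, 3).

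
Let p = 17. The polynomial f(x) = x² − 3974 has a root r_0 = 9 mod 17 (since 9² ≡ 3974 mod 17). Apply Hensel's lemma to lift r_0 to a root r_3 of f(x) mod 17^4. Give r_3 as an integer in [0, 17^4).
r_3 = 66615 (mod 83521)

Hensel's recurrence: r_{i+1} = r_i − f(r_i)·(f′(r_i))^{-1} mod 17^{i+2}, with f′(x) = 2x. Iterate:
  r_0 = 9 (mod 17)
  r_1 = 145 (mod 289)
  r_2 = 2746 (mod 4913)
  r_3 = 66615 (mod 83521)
Final: r_3 = 66615, and one checks f(r_3) ≡ 0 mod 17^4.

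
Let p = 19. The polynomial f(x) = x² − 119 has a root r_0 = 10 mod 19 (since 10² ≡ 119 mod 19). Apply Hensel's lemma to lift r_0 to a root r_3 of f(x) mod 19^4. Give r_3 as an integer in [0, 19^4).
r_3 = 40461 (mod 130321)

Hensel's recurrence: r_{i+1} = r_i − f(r_i)·(f′(r_i))^{-1} mod 19^{i+2}, with f′(x) = 2x. Iterate:
  r_0 = 10 (mod 19)
  r_1 = 29 (mod 361)
  r_2 = 6166 (mod 6859)
  r_3 = 40461 (mod 130321)
Final: r_3 = 40461, and one checks f(r_3) ≡ 0 mod 19^4.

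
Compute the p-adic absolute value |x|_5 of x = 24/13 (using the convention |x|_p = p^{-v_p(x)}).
|24/13|_5 = 1

Step 1 — compute v_5(x) by factoring powers of 5 out of the numerator and denominator: v_5(24/13) = 0. Step 2 — apply |x|_p = p^{-v_p(x)} = 5^{0} = 1.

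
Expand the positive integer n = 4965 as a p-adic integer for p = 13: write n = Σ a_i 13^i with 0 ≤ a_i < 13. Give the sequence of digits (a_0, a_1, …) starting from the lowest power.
(a_0, a_1, …) = (12, 4, 3, 2)

Repeated division by 13 gives the digits low-to-high: 4965 = 12 + 4·13^1 + 3·13^2 + 2·13^3. Digit sequence: (12, 4, 3, 2).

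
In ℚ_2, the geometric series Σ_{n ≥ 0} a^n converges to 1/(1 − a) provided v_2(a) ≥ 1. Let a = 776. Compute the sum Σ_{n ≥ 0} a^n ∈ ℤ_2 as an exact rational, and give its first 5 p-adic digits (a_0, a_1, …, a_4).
Σ a^n = 1/(1 − a) = -1/775;  first 5 digits = (1, 0, 0, 1, 0)

v_2(a) = 3 ≥ 1, so the series converges in ℤ_2 to 1/(1 − a) = 1/(1 − 776) = -1/775. Expand this rational in ℤ_2: compute digits iteratively via d_i = x_i mod 2, x_{i+1} = (x_i − d_i)/2. The first 5 digits are (1, 0, 0, 1, 0).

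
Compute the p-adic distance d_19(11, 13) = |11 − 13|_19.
d_19(11, 13) = 1

Step 1 — x − y = 11 − 13 = -2. Step 2 — v_19(-2) = 0 (factor: -2 = −(19^0 · 2); the sign does not affect v_p). Step 3 — |x − y|_19 = 19^{0} = 1.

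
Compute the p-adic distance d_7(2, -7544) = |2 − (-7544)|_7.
d_7(2, -7544) = 1/343

Step 1 — x − y = 2 − (-7544) = 7546. Step 2 — v_7(7546) = 3 (factor: 7546 = (7^3 · 22); the sign does not affect v_p). Step 3 — |x − y|_7 = 7^{-3} = 1/343.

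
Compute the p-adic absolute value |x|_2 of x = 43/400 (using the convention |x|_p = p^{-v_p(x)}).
|43/400|_2 = 16

Step 1 — compute v_2(x) by factoring powers of 2 out of the numerator and denominator: v_2(43/400) = -4. Step 2 — apply |x|_p = p^{-v_p(x)} = 2^{4} = 16.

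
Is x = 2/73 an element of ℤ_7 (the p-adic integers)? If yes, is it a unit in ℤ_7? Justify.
x ∈ ℤ_7^× (unit); v_7(x) = 0

ℤ_7 = {x ∈ ℚ_7 : v_7(x) ≥ 0} and ℤ_7^× = {x ∈ ℤ_7 : v_7(x) = 0}. Here v_7(2/73) = v_7(num) − v_7(den) = 0; compare against these criteria.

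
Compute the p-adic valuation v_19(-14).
v_19(-14) = 0

v_19(n) is the largest exponent k such that 19^k divides n. Factor out: -14 = -19^0 · 14. (Sign doesn't affect v_p.) So v_19(-14) = 0.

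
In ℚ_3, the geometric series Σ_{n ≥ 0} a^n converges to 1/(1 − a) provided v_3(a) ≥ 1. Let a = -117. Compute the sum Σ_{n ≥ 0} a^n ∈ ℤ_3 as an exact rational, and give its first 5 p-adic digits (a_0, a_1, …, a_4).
Σ a^n = 1/(1 − a) = 1/118;  first 5 digits = (1, 0, 2, 1, 2)

v_3(a) = 2 ≥ 1, so the series converges in ℤ_3 to 1/(1 − a) = 1/(1 − (-117)) = 1/118. Expand this rational in ℤ_3: compute digits iteratively via d_i = x_i mod 3, x_{i+1} = (x_i − d_i)/3. The first 5 digits are (1, 0, 2, 1, 2).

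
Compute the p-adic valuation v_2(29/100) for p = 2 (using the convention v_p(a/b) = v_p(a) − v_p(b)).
v_2(29/100) = -2

Factor powers of 2 from the numerator and denominator of the reduced fraction: 29 = 2^0 · 29 and 100 = 2^2 · 25. Apply v_p(a/b) = v_p(a) − v_p(b): v_2(29/100) = 0 − 2 = -2.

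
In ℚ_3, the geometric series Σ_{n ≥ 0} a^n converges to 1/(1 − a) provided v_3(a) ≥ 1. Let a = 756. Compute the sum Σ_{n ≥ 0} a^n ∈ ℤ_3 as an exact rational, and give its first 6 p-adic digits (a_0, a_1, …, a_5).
Σ a^n = 1/(1 − a) = -1/755;  first 6 digits = (1, 0, 0, 1, 0, 0)

v_3(a) = 3 ≥ 1, so the series converges in ℤ_3 to 1/(1 − a) = 1/(1 − 756) = -1/755. Expand this rational in ℤ_3: compute digits iteratively via d_i = x_i mod 3, x_{i+1} = (x_i − d_i)/3. The first 6 digits are (1, 0, 0, 1, 0, 0).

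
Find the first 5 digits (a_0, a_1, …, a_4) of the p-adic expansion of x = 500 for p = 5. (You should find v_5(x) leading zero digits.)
(a_0, …, a_4) = (0, 0, 0, 4, 0)

v_5(500) = 3, so a_0 = ... = a_2 = 0. Factor out: x = 5^3 · u with u = 4 a unit in ℤ_5. Expand u iteratively via a_{v+i} = u_i mod 5, u_{i+1} = (u_i − a_{v+i})/5:
  u_0 = 4;  a_3 = 4;  u_1 = (u_0 − 4)/5 = 0
  u_1 = 0;  a_4 = 0;  u_2 = (u_1 − 0)/5 = 0
Digits: (0, 0, 0, 4, 0).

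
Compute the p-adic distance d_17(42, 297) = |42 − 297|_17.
d_17(42, 297) = 1/17

Step 1 — x − y = 42 − 297 = -255. Step 2 — v_17(-255) = 1 (factor: -255 = −(17^1 · 15); the sign does not affect v_p). Step 3 — |x − y|_17 = 17^{-1} = 1/17.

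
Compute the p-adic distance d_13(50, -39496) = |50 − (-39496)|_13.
d_13(50, -39496) = 1/2197

Step 1 — x − y = 50 − (-39496) = 39546. Step 2 — v_13(39546) = 3 (factor: 39546 = (13^3 · 18); the sign does not affect v_p). Step 3 — |x − y|_13 = 13^{-3} = 1/2197.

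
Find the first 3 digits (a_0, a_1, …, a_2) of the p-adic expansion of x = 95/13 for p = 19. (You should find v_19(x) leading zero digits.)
(a_0, …, a_2) = (0, 15, 8)

v_19(95/13) = 1, so a_0 = ... = a_0 = 0. Factor out: x = 19^1 · u with u = 5/13 a unit in ℤ_19. Expand u iteratively via a_{v+i} = u_i mod 19, u_{i+1} = (u_i − a_{v+i})/19:
  u_0 = 5/13;  a_1 = 15;  u_1 = (u_0 − 15)/19 = -10/13
  u_1 = -10/13;  a_2 = 8;  u_2 = (u_1 − 8)/19 = -6/13
Digits: (0, 15, 8).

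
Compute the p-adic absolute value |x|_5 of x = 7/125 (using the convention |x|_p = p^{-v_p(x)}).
|7/125|_5 = 125

Step 1 — compute v_5(x) by factoring powers of 5 out of the numerator and denominator: v_5(7/125) = -3. Step 2 — apply |x|_p = p^{-v_p(x)} = 5^{3} = 125.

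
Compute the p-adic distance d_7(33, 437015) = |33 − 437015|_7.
d_7(33, 437015) = 1/16807

Step 1 — x − y = 33 − 437015 = -436982. Step 2 — v_7(-436982) = 5 (factor: -436982 = −(7^5 · 26); the sign does not affect v_p). Step 3 — |x − y|_7 = 7^{-5} = 1/16807.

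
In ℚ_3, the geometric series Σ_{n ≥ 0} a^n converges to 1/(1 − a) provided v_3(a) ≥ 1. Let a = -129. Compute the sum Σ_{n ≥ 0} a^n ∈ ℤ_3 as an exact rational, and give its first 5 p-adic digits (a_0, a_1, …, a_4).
Σ a^n = 1/(1 − a) = 1/130;  first 5 digits = (1, 2, 1, 1, 0)

v_3(a) = 1 ≥ 1, so the series converges in ℤ_3 to 1/(1 − a) = 1/(1 − (-129)) = 1/130. Expand this rational in ℤ_3: compute digits iteratively via d_i = x_i mod 3, x_{i+1} = (x_i − d_i)/3. The first 5 digits are (1, 2, 1, 1, 0).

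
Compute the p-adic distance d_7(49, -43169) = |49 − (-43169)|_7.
d_7(49, -43169) = 1/2401

Step 1 — x − y = 49 − (-43169) = 43218. Step 2 — v_7(43218) = 4 (factor: 43218 = (7^4 · 18); the sign does not affect v_p). Step 3 — |x − y|_7 = 7^{-4} = 1/2401.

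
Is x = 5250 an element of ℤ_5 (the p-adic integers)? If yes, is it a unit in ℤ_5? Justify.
x ∈ ℤ_5 but not a unit; v_5(x) = 3 > 0

ℤ_5 = {x ∈ ℚ_5 : v_5(x) ≥ 0} and ℤ_5^× = {x ∈ ℤ_5 : v_5(x) = 0}. Here v_5(5250) = v_5(num) − v_5(den) = 3; compare against these criteria.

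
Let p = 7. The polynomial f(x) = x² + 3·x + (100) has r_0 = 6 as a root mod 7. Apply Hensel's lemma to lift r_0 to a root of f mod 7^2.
r_1 = 48 (mod 49)

Hensel: r_{i+1} = r_i − f(r_i)·(f′(r_i))^{-1} mod 7^{i+2}, f′(x) = 2x + 3. Iterate:
  r_0 = 6 (mod 7)
  r_1 = 48 (mod 49)
Final: r = 48 satisfies f(r) ≡ 0 mod 7^2.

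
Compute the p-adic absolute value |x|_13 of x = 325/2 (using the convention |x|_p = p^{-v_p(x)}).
|325/2|_13 = 1/13

Step 1 — compute v_13(x) by factoring powers of 13 out of the numerator and denominator: v_13(325/2) = 1. Step 2 — apply |x|_p = p^{-v_p(x)} = 13^{-1} = 1/13.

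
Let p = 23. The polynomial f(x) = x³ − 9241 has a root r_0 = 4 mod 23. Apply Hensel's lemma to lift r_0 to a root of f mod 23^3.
r_2 = 6444 (mod 12167)

Hensel: r_{i+1} = r_i − f(r_i)/f′(r_i) mod 23^{i+2}, where f′(x) = 3x². Iterate:
  r_0 = 4 (mod 23)
  r_1 = 96 (mod 529)
  r_2 = 6444 (mod 12167)
Final: r = 6444 with f(r) ≡ 0 mod 23^3.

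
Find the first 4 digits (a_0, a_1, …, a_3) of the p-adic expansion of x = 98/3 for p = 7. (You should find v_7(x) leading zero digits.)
(a_0, …, a_3) = (0, 0, 3, 2)

v_7(98/3) = 2, so a_0 = ... = a_1 = 0. Factor out: x = 7^2 · u with u = 2/3 a unit in ℤ_7. Expand u iteratively via a_{v+i} = u_i mod 7, u_{i+1} = (u_i − a_{v+i})/7:
  u_0 = 2/3;  a_2 = 3;  u_1 = (u_0 − 3)/7 = -1/3
  u_1 = -1/3;  a_3 = 2;  u_2 = (u_1 − 2)/7 = -1/3
Digits: (0, 0, 3, 2).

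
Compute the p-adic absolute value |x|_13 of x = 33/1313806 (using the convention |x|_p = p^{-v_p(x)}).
|33/1313806|_13 = 28561

Step 1 — compute v_13(x) by factoring powers of 13 out of the numerator and denominator: v_13(33/1313806) = -4. Step 2 — apply |x|_p = p^{-v_p(x)} = 13^{4} = 28561.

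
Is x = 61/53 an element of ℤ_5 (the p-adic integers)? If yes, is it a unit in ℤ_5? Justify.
x ∈ ℤ_5^× (unit); v_5(x) = 0

ℤ_5 = {x ∈ ℚ_5 : v_5(x) ≥ 0} and ℤ_5^× = {x ∈ ℤ_5 : v_5(x) = 0}. Here v_5(61/53) = v_5(num) − v_5(den) = 0; compare against these criteria.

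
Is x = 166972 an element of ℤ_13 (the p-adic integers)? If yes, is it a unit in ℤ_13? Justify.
x ∈ ℤ_13 but not a unit; v_13(x) = 3 > 0

ℤ_13 = {x ∈ ℚ_13 : v_13(x) ≥ 0} and ℤ_13^× = {x ∈ ℤ_13 : v_13(x) = 0}. Here v_13(166972) = v_13(num) − v_13(den) = 3; compare against these criteria.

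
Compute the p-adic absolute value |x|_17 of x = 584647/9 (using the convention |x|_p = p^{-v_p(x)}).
|584647/9|_17 = 1/83521

Step 1 — compute v_17(x) by factoring powers of 17 out of the numerator and denominator: v_17(584647/9) = 4. Step 2 — apply |x|_p = p^{-v_p(x)} = 17^{-4} = 1/83521.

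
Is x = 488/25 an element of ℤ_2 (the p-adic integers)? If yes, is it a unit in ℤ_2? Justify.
x ∈ ℤ_2 but not a unit; v_2(x) = 3 > 0

ℤ_2 = {x ∈ ℚ_2 : v_2(x) ≥ 0} and ℤ_2^× = {x ∈ ℤ_2 : v_2(x) = 0}. Here v_2(488/25) = v_2(num) − v_2(den) = 3; compare against these criteria.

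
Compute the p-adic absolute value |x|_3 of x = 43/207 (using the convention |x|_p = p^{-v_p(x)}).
|43/207|_3 = 9

Step 1 — compute v_3(x) by factoring powers of 3 out of the numerator and denominator: v_3(43/207) = -2. Step 2 — apply |x|_p = p^{-v_p(x)} = 3^{2} = 9.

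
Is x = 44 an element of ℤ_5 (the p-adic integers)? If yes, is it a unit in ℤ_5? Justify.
x ∈ ℤ_5^× (unit); v_5(x) = 0

ℤ_5 = {x ∈ ℚ_5 : v_5(x) ≥ 0} and ℤ_5^× = {x ∈ ℤ_5 : v_5(x) = 0}. Here v_5(44) = v_5(num) − v_5(den) = 0; compare against these criteria.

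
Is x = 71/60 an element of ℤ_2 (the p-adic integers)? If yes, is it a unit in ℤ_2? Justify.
x ∉ ℤ_2 (v_2(x) = -2 < 0)

ℤ_2 = {x ∈ ℚ_2 : v_2(x) ≥ 0} and ℤ_2^× = {x ∈ ℤ_2 : v_2(x) = 0}. Here v_2(71/60) = v_2(num) − v_2(den) = -2; compare against these criteria.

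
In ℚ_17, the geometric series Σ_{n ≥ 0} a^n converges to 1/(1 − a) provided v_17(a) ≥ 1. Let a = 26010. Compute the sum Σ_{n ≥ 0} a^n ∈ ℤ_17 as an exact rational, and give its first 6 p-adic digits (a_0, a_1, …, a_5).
Σ a^n = 1/(1 − a) = -1/26009;  first 6 digits = (1, 0, 5, 5, 8, 0)

v_17(a) = 2 ≥ 1, so the series converges in ℤ_17 to 1/(1 − a) = 1/(1 − 26010) = -1/26009. Expand this rational in ℤ_17: compute digits iteratively via d_i = x_i mod 17, x_{i+1} = (x_i − d_i)/17. The first 6 digits are (1, 0, 5, 5, 8, 0).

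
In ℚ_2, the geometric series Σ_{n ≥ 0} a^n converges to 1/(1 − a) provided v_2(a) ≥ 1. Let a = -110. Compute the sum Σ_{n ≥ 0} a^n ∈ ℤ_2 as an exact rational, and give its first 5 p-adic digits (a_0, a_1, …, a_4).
Σ a^n = 1/(1 − a) = 1/111;  first 5 digits = (1, 1, 1, 1, 0)

v_2(a) = 1 ≥ 1, so the series converges in ℤ_2 to 1/(1 − a) = 1/(1 − (-110)) = 1/111. Expand this rational in ℤ_2: compute digits iteratively via d_i = x_i mod 2, x_{i+1} = (x_i − d_i)/2. The first 5 digits are (1, 1, 1, 1, 0).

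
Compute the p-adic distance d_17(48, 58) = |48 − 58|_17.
d_17(48, 58) = 1

Step 1 — x − y = 48 − 58 = -10. Step 2 — v_17(-10) = 0 (factor: -10 = −(17^0 · 10); the sign does not affect v_p). Step 3 — |x − y|_17 = 17^{0} = 1.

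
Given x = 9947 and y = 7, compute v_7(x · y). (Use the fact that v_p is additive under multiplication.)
v_7(69629) = 4

v_p(x) = 3 (factor: 9947 = 7^3 · 29); v_p(y) = 1 (factor: 7 = 7^1 · 1). Additivity: v_p(xy) = v_p(x) + v_p(y) = 3 + 1 = 4. (Direct check: xy = 69629 = 7^4 · (29).)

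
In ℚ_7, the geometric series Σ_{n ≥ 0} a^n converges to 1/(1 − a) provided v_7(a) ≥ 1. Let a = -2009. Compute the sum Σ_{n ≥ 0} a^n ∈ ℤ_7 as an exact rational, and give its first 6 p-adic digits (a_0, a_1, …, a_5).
Σ a^n = 1/(1 − a) = 1/2010;  first 6 digits = (1, 0, 1, 1, 0, 2)

v_7(a) = 2 ≥ 1, so the series converges in ℤ_7 to 1/(1 − a) = 1/(1 − (-2009)) = 1/2010. Expand this rational in ℤ_7: compute digits iteratively via d_i = x_i mod 7, x_{i+1} = (x_i − d_i)/7. The first 6 digits are (1, 0, 1, 1, 0, 2).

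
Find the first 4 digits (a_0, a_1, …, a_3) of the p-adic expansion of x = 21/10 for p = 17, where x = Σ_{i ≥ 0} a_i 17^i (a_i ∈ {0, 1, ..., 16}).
(a_0, …, a_3) = (14, 1, 5, 15)

v_17(21/10) = 0 (numerator and denominator both coprime to 17), so x ∈ ℤ_17^×. Compute digits iteratively via a_i = x_i mod 17, x_{i+1} = (x_i − a_i)/17, with x_0 = x:
  x_0 = 21/10;  a_0 = 14;  x_1 = (x_0 − 14)/17 = -7/10
  x_1 = -7/10;  a_1 = 1;  x_2 = (x_1 − 1)/17 = -1/10
  x_2 = -1/10;  a_2 = 5;  x_3 = (x_2 − 5)/17 = -3/10
  x_3 = -3/10;  a_3 = 15;  x_4 = (x_3 − 15)/17 = -9/10
Digits: (14, 1, 5, 15).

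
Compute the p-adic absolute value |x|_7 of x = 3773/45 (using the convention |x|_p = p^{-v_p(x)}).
|3773/45|_7 = 1/343

Step 1 — compute v_7(x) by factoring powers of 7 out of the numerator and denominator: v_7(3773/45) = 3. Step 2 — apply |x|_p = p^{-v_p(x)} = 7^{-3} = 1/343.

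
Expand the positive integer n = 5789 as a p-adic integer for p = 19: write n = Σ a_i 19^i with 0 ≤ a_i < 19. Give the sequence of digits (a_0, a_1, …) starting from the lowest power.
(a_0, a_1, …) = (13, 0, 16)

Repeated division by 19 gives the digits low-to-high: 5789 = 13 + 16·19^2. Digit sequence: (13, 0, 16).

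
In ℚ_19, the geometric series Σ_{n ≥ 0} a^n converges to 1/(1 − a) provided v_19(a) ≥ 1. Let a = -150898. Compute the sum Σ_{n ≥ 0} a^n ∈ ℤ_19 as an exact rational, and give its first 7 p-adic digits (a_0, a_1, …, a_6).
Σ a^n = 1/(1 − a) = 1/150899;  first 7 digits = (1, 0, 0, 16, 17, 18, 8)

v_19(a) = 3 ≥ 1, so the series converges in ℤ_19 to 1/(1 − a) = 1/(1 − (-150898)) = 1/150899. Expand this rational in ℤ_19: compute digits iteratively via d_i = x_i mod 19, x_{i+1} = (x_i − d_i)/19. The first 7 digits are (1, 0, 0, 16, 17, 18, 8).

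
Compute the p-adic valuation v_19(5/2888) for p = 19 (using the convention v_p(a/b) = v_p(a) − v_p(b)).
v_19(5/2888) = -2

Factor powers of 19 from the numerator and denominator of the reduced fraction: 5 = 19^0 · 5 and 2888 = 19^2 · 8. Apply v_p(a/b) = v_p(a) − v_p(b): v_19(5/2888) = 0 − 2 = -2.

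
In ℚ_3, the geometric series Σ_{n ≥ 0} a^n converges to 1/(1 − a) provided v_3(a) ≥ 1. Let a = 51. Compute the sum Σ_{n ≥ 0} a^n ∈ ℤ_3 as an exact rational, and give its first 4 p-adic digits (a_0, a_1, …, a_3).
Σ a^n = 1/(1 − a) = -1/50;  first 4 digits = (1, 2, 0, 1)

v_3(a) = 1 ≥ 1, so the series converges in ℤ_3 to 1/(1 − a) = 1/(1 − 51) = -1/50. Expand this rational in ℤ_3: compute digits iteratively via d_i = x_i mod 3, x_{i+1} = (x_i − d_i)/3. The first 4 digits are (1, 2, 0, 1).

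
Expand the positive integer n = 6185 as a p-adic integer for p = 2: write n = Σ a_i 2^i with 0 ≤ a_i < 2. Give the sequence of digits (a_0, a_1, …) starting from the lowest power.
(a_0, a_1, …) = (1, 0, 0, 1, 0, 1, 0, 0, 0, 0, 0, 1, 1)

Repeated division by 2 gives the digits low-to-high: 6185 = 1 + 1·2^3 + 1·2^5 + 1·2^11 + 1·2^12. Digit sequence: (1, 0, 0, 1, 0, 1, 0, 0, 0, 0, 0, 1, 1).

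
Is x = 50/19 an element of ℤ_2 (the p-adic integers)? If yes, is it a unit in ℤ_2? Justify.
x ∈ ℤ_2 but not a unit; v_2(x) = 1 > 0

ℤ_2 = {x ∈ ℚ_2 : v_2(x) ≥ 0} and ℤ_2^× = {x ∈ ℤ_2 : v_2(x) = 0}. Here v_2(50/19) = v_2(num) − v_2(den) = 1; compare against these criteria.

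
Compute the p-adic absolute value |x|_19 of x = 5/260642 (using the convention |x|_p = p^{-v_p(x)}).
|5/260642|_19 = 130321

Step 1 — compute v_19(x) by factoring powers of 19 out of the numerator and denominator: v_19(5/260642) = -4. Step 2 — apply |x|_p = p^{-v_p(x)} = 19^{4} = 130321.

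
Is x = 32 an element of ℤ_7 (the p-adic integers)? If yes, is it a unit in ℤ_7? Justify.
x ∈ ℤ_7^× (unit); v_7(x) = 0

ℤ_7 = {x ∈ ℚ_7 : v_7(x) ≥ 0} and ℤ_7^× = {x ∈ ℤ_7 : v_7(x) = 0}. Here v_7(32) = v_7(num) − v_7(den) = 0; compare against these criteria.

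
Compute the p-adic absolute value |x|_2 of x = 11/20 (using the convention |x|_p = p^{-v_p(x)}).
|11/20|_2 = 4

Step 1 — compute v_2(x) by factoring powers of 2 out of the numerator and denominator: v_2(11/20) = -2. Step 2 — apply |x|_p = p^{-v_p(x)} = 2^{2} = 4.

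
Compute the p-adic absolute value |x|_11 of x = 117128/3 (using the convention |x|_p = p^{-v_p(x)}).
|117128/3|_11 = 1/14641

Step 1 — compute v_11(x) by factoring powers of 11 out of the numerator and denominator: v_11(117128/3) = 4. Step 2 — apply |x|_p = p^{-v_p(x)} = 11^{-4} = 1/14641.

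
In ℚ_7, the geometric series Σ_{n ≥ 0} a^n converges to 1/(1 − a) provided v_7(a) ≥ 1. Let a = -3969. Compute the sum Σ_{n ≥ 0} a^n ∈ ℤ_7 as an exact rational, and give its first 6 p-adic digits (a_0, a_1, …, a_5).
Σ a^n = 1/(1 − a) = 1/3970;  first 6 digits = (1, 0, 3, 2, 0, 6)

v_7(a) = 2 ≥ 1, so the series converges in ℤ_7 to 1/(1 − a) = 1/(1 − (-3969)) = 1/3970. Expand this rational in ℤ_7: compute digits iteratively via d_i = x_i mod 7, x_{i+1} = (x_i − d_i)/7. The first 6 digits are (1, 0, 3, 2, 0, 6).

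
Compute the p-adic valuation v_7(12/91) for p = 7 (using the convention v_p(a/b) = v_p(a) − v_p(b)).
v_7(12/91) = -1

Factor powers of 7 from the numerator and denominator of the reduced fraction: 12 = 7^0 · 12 and 91 = 7^1 · 13. Apply v_p(a/b) = v_p(a) − v_p(b): v_7(12/91) = 0 − 1 = -1.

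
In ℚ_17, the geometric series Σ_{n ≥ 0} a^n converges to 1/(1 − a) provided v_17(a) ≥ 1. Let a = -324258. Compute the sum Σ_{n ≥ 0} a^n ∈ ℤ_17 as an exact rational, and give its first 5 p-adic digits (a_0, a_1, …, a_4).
Σ a^n = 1/(1 − a) = 1/324259;  first 5 digits = (1, 0, 0, 2, 13)

v_17(a) = 3 ≥ 1, so the series converges in ℤ_17 to 1/(1 − a) = 1/(1 − (-324258)) = 1/324259. Expand this rational in ℤ_17: compute digits iteratively via d_i = x_i mod 17, x_{i+1} = (x_i − d_i)/17. The first 5 digits are (1, 0, 0, 2, 13).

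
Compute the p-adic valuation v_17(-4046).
v_17(-4046) = 2

v_17(n) is the largest exponent k such that 17^k divides n. Factor out: -4046 = -17^2 · 14. (Sign doesn't affect v_p.) So v_17(-4046) = 2.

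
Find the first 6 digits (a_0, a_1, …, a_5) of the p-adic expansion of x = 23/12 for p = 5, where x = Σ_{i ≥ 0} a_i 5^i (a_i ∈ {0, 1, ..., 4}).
(a_0, …, a_5) = (4, 0, 2, 0, 2, 0)

v_5(23/12) = 0 (numerator and denominator both coprime to 5), so x ∈ ℤ_5^×. Compute digits iteratively via a_i = x_i mod 5, x_{i+1} = (x_i − a_i)/5, with x_0 = x:
  x_0 = 23/12;  a_0 = 4;  x_1 = (x_0 − 4)/5 = -5/12
  x_1 = -5/12;  a_1 = 0;  x_2 = (x_1 − 0)/5 = -1/12
  x_2 = -1/12;  a_2 = 2;  x_3 = (x_2 − 2)/5 = -5/12
  x_3 = -5/12;  a_3 = 0;  x_4 = (x_3 − 0)/5 = -1/12
  x_4 = -1/12;  a_4 = 2;  x_5 = (x_4 − 2)/5 = -5/12
  x_5 = -5/12;  a_5 = 0;  x_6 = (x_5 − 0)/5 = -1/12
Digits: (4, 0, 2, 0, 2, 0).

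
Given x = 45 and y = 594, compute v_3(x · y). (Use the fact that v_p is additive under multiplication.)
v_3(26730) = 5

v_p(x) = 2 (factor: 45 = 3^2 · 5); v_p(y) = 3 (factor: 594 = 3^3 · 22). Additivity: v_p(xy) = v_p(x) + v_p(y) = 2 + 3 = 5. (Direct check: xy = 26730 = 3^5 · (110).)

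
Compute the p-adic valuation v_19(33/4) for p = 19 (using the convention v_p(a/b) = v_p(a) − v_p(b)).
v_19(33/4) = 0

Factor powers of 19 from the numerator and denominator of the reduced fraction: 33 = 19^0 · 33 and 4 = 19^0 · 4. Apply v_p(a/b) = v_p(a) − v_p(b): v_19(33/4) = 0 − 0 = 0.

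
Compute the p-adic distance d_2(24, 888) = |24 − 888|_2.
d_2(24, 888) = 1/32

Step 1 — x − y = 24 − 888 = -864. Step 2 — v_2(-864) = 5 (factor: -864 = −(2^5 · 27); the sign does not affect v_p). Step 3 — |x − y|_2 = 2^{-5} = 1/32.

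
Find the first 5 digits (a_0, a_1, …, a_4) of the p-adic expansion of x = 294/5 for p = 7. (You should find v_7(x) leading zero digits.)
(a_0, …, a_4) = (0, 0, 4, 1, 4)

v_7(294/5) = 2, so a_0 = ... = a_1 = 0. Factor out: x = 7^2 · u with u = 6/5 a unit in ℤ_7. Expand u iteratively via a_{v+i} = u_i mod 7, u_{i+1} = (u_i − a_{v+i})/7:
  u_0 = 6/5;  a_2 = 4;  u_1 = (u_0 − 4)/7 = -2/5
  u_1 = -2/5;  a_3 = 1;  u_2 = (u_1 − 1)/7 = -1/5
  u_2 = -1/5;  a_4 = 4;  u_3 = (u_2 − 4)/7 = -3/5
Digits: (0, 0, 4, 1, 4).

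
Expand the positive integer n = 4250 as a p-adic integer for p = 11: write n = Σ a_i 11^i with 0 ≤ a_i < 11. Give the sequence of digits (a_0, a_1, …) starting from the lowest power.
(a_0, a_1, …) = (4, 1, 2, 3)

Repeated division by 11 gives the digits low-to-high: 4250 = 4 + 1·11^1 + 2·11^2 + 3·11^3. Digit sequence: (4, 1, 2, 3).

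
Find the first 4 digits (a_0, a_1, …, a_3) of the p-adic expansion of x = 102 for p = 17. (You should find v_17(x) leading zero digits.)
(a_0, …, a_3) = (0, 6, 0, 0)

v_17(102) = 1, so a_0 = ... = a_0 = 0. Factor out: x = 17^1 · u with u = 6 a unit in ℤ_17. Expand u iteratively via a_{v+i} = u_i mod 17, u_{i+1} = (u_i − a_{v+i})/17:
  u_0 = 6;  a_1 = 6;  u_1 = (u_0 − 6)/17 = 0
  u_1 = 0;  a_2 = 0;  u_2 = (u_1 − 0)/17 = 0
  u_2 = 0;  a_3 = 0;  u_3 = (u_2 − 0)/17 = 0
Digits: (0, 6, 0, 0).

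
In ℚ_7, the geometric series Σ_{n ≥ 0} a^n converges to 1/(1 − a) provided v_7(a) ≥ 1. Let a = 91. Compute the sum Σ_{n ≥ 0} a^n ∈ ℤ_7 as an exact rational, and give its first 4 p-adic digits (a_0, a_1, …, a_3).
Σ a^n = 1/(1 − a) = -1/90;  first 4 digits = (1, 6, 2, 2)

v_7(a) = 1 ≥ 1, so the series converges in ℤ_7 to 1/(1 − a) = 1/(1 − 91) = -1/90. Expand this rational in ℤ_7: compute digits iteratively via d_i = x_i mod 7, x_{i+1} = (x_i − d_i)/7. The first 4 digits are (1, 6, 2, 2).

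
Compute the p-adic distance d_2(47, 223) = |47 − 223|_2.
d_2(47, 223) = 1/16

Step 1 — x − y = 47 − 223 = -176. Step 2 — v_2(-176) = 4 (factor: -176 = −(2^4 · 11); the sign does not affect v_p). Step 3 — |x − y|_2 = 2^{-4} = 1/16.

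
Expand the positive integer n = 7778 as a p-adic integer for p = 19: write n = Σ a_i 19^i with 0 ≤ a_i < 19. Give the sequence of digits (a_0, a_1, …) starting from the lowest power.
(a_0, a_1, …) = (7, 10, 2, 1)

Repeated division by 19 gives the digits low-to-high: 7778 = 7 + 10·19^1 + 2·19^2 + 1·19^3. Digit sequence: (7, 10, 2, 1).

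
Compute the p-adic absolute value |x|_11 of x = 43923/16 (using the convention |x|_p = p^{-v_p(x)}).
|43923/16|_11 = 1/14641

Step 1 — compute v_11(x) by factoring powers of 11 out of the numerator and denominator: v_11(43923/16) = 4. Step 2 — apply |x|_p = p^{-v_p(x)} = 11^{-4} = 1/14641.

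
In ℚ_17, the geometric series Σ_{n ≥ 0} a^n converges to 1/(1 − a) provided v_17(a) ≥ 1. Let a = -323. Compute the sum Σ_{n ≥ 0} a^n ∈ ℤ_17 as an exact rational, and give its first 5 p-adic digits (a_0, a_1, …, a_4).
Σ a^n = 1/(1 − a) = 1/324;  first 5 digits = (1, 15, 2, 13, 4)

v_17(a) = 1 ≥ 1, so the series converges in ℤ_17 to 1/(1 − a) = 1/(1 − (-323)) = 1/324. Expand this rational in ℤ_17: compute digits iteratively via d_i = x_i mod 17, x_{i+1} = (x_i − d_i)/17. The first 5 digits are (1, 15, 2, 13, 4).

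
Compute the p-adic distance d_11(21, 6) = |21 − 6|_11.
d_11(21, 6) = 1

Step 1 — x − y = 21 − 6 = 15. Step 2 — v_11(15) = 0 (factor: 15 = (11^0 · 15); the sign does not affect v_p). Step 3 — |x − y|_11 = 11^{0} = 1.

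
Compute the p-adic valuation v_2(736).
v_2(736) = 5

v_2(n) is the largest exponent k such that 2^k divides n. Factor out: 736 = 2^5 · 23. (Sign doesn't affect v_p.) So v_2(736) = 5.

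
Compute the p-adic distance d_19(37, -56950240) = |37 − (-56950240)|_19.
d_19(37, -56950240) = 1/2476099

Step 1 — x − y = 37 − (-56950240) = 56950277. Step 2 — v_19(56950277) = 5 (factor: 56950277 = (19^5 · 23); the sign does not affect v_p). Step 3 — |x − y|_19 = 19^{-5} = 1/2476099.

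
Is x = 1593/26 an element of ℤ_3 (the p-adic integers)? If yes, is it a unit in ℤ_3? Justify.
x ∈ ℤ_3 but not a unit; v_3(x) = 3 > 0

ℤ_3 = {x ∈ ℚ_3 : v_3(x) ≥ 0} and ℤ_3^× = {x ∈ ℤ_3 : v_3(x) = 0}. Here v_3(1593/26) = v_3(num) − v_3(den) = 3; compare against these criteria.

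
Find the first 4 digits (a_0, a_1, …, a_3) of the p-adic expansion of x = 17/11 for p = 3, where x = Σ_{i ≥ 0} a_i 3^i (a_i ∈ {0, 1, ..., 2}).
(a_0, …, a_3) = (1, 1, 0, 1)

v_3(17/11) = 0 (numerator and denominator both coprime to 3), so x ∈ ℤ_3^×. Compute digits iteratively via a_i = x_i mod 3, x_{i+1} = (x_i − a_i)/3, with x_0 = x:
  x_0 = 17/11;  a_0 = 1;  x_1 = (x_0 − 1)/3 = 2/11
  x_1 = 2/11;  a_1 = 1;  x_2 = (x_1 − 1)/3 = -3/11
  x_2 = -3/11;  a_2 = 0;  x_3 = (x_2 − 0)/3 = -1/11
  x_3 = -1/11;  a_3 = 1;  x_4 = (x_3 − 1)/3 = -4/11
Digits: (1, 1, 0, 1).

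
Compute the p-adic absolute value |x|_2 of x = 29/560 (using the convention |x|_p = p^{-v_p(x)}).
|29/560|_2 = 16

Step 1 — compute v_2(x) by factoring powers of 2 out of the numerator and denominator: v_2(29/560) = -4. Step 2 — apply |x|_p = p^{-v_p(x)} = 2^{4} = 16.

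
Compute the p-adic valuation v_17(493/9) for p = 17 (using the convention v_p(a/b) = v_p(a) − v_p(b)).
v_17(493/9) = 1

Factor powers of 17 from the numerator and denominator of the reduced fraction: 493 = 17^1 · 29 and 9 = 17^0 · 9. Apply v_p(a/b) = v_p(a) − v_p(b): v_17(493/9) = 1 − 0 = 1.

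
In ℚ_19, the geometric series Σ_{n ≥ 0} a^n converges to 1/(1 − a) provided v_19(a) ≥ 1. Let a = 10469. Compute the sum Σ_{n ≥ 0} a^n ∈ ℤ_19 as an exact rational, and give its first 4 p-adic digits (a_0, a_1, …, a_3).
Σ a^n = 1/(1 − a) = -1/10468;  first 4 digits = (1, 0, 10, 1)

v_19(a) = 2 ≥ 1, so the series converges in ℤ_19 to 1/(1 − a) = 1/(1 − 10469) = -1/10468. Expand this rational in ℤ_19: compute digits iteratively via d_i = x_i mod 19, x_{i+1} = (x_i − d_i)/19. The first 4 digits are (1, 0, 10, 1).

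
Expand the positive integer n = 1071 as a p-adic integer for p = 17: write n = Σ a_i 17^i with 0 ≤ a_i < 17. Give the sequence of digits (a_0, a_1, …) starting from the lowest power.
(a_0, a_1, …) = (0, 12, 3)

Repeated division by 17 gives the digits low-to-high: 1071 = 12·17^1 + 3·17^2. Digit sequence: (0, 12, 3).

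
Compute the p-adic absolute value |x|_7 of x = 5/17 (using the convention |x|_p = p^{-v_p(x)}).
|5/17|_7 = 1

Step 1 — compute v_7(x) by factoring powers of 7 out of the numerator and denominator: v_7(5/17) = 0. Step 2 — apply |x|_p = p^{-v_p(x)} = 7^{0} = 1.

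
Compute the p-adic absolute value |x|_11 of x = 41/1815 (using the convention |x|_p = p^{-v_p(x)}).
|41/1815|_11 = 121

Step 1 — compute v_11(x) by factoring powers of 11 out of the numerator and denominator: v_11(41/1815) = -2. Step 2 — apply |x|_p = p^{-v_p(x)} = 11^{2} = 121.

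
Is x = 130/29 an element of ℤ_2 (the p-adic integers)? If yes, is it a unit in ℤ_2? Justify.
x ∈ ℤ_2 but not a unit; v_2(x) = 1 > 0

ℤ_2 = {x ∈ ℚ_2 : v_2(x) ≥ 0} and ℤ_2^× = {x ∈ ℤ_2 : v_2(x) = 0}. Here v_2(130/29) = v_2(num) − v_2(den) = 1; compare against these criteria.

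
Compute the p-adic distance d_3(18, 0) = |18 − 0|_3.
d_3(18, 0) = 1/9

Step 1 — x − y = 18 − 0 = 18. Step 2 — v_3(18) = 2 (factor: 18 = (3^2 · 2); the sign does not affect v_p). Step 3 — |x − y|_3 = 3^{-2} = 1/9.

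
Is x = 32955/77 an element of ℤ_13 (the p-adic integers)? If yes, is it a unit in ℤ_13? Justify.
x ∈ ℤ_13 but not a unit; v_13(x) = 3 > 0

ℤ_13 = {x ∈ ℚ_13 : v_13(x) ≥ 0} and ℤ_13^× = {x ∈ ℤ_13 : v_13(x) = 0}. Here v_13(32955/77) = v_13(num) − v_13(den) = 3; compare against these criteria.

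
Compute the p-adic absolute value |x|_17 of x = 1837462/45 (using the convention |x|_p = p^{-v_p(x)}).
|1837462/45|_17 = 1/83521

Step 1 — compute v_17(x) by factoring powers of 17 out of the numerator and denominator: v_17(1837462/45) = 4. Step 2 — apply |x|_p = p^{-v_p(x)} = 17^{-4} = 1/83521.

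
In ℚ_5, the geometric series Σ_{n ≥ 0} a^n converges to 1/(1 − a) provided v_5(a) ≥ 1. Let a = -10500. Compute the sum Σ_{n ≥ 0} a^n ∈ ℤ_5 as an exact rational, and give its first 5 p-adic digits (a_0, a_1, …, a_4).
Σ a^n = 1/(1 − a) = 1/10501;  first 5 digits = (1, 0, 0, 1, 3)

v_5(a) = 3 ≥ 1, so the series converges in ℤ_5 to 1/(1 − a) = 1/(1 − (-10500)) = 1/10501. Expand this rational in ℤ_5: compute digits iteratively via d_i = x_i mod 5, x_{i+1} = (x_i − d_i)/5. The first 5 digits are (1, 0, 0, 1, 3).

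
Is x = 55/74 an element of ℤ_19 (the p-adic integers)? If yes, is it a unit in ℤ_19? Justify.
x ∈ ℤ_19^× (unit); v_19(x) = 0

ℤ_19 = {x ∈ ℚ_19 : v_19(x) ≥ 0} and ℤ_19^× = {x ∈ ℤ_19 : v_19(x) = 0}. Here v_19(55/74) = v_19(num) − v_19(den) = 0; compare against these criteria.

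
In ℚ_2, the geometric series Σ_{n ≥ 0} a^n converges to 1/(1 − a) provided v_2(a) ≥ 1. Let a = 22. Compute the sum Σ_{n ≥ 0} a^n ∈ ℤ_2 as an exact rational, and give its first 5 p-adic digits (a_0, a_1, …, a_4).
Σ a^n = 1/(1 − a) = -1/21;  first 5 digits = (1, 1, 0, 0, 0)

v_2(a) = 1 ≥ 1, so the series converges in ℤ_2 to 1/(1 − a) = 1/(1 − 22) = -1/21. Expand this rational in ℤ_2: compute digits iteratively via d_i = x_i mod 2, x_{i+1} = (x_i − d_i)/2. The first 5 digits are (1, 1, 0, 0, 0).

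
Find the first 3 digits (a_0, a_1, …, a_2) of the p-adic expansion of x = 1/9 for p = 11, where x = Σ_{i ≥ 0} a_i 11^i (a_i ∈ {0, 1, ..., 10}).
(a_0, …, a_2) = (5, 2, 1)

v_11(1/9) = 0 (numerator and denominator both coprime to 11), so x ∈ ℤ_11^×. Compute digits iteratively via a_i = x_i mod 11, x_{i+1} = (x_i − a_i)/11, with x_0 = x:
  x_0 = 1/9;  a_0 = 5;  x_1 = (x_0 − 5)/11 = -4/9
  x_1 = -4/9;  a_1 = 2;  x_2 = (x_1 − 2)/11 = -2/9
  x_2 = -2/9;  a_2 = 1;  x_3 = (x_2 − 1)/11 = -1/9
Digits: (5, 2, 1).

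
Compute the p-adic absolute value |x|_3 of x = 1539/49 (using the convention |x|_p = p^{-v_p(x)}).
|1539/49|_3 = 1/81

Step 1 — compute v_3(x) by factoring powers of 3 out of the numerator and denominator: v_3(1539/49) = 4. Step 2 — apply |x|_p = p^{-v_p(x)} = 3^{-4} = 1/81.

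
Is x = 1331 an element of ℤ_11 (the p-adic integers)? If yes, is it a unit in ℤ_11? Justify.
x ∈ ℤ_11 but not a unit; v_11(x) = 3 > 0

ℤ_11 = {x ∈ ℚ_11 : v_11(x) ≥ 0} and ℤ_11^× = {x ∈ ℤ_11 : v_11(x) = 0}. Here v_11(1331) = v_11(num) − v_11(den) = 3; compare against these criteria.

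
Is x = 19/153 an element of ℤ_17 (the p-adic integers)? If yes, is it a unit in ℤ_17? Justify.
x ∉ ℤ_17 (v_17(x) = -1 < 0)

ℤ_17 = {x ∈ ℚ_17 : v_17(x) ≥ 0} and ℤ_17^× = {x ∈ ℤ_17 : v_17(x) = 0}. Here v_17(19/153) = v_17(num) − v_17(den) = -1; compare against these criteria.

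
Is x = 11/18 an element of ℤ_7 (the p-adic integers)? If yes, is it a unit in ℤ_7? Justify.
x ∈ ℤ_7^× (unit); v_7(x) = 0

ℤ_7 = {x ∈ ℚ_7 : v_7(x) ≥ 0} and ℤ_7^× = {x ∈ ℤ_7 : v_7(x) = 0}. Here v_7(11/18) = v_7(num) − v_7(den) = 0; compare against these criteria.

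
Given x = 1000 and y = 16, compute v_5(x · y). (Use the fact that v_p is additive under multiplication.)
v_5(16000) = 3

v_p(x) = 3 (factor: 1000 = 5^3 · 8); v_p(y) = 0 (factor: 16 = 5^0 · 16). Additivity: v_p(xy) = v_p(x) + v_p(y) = 3 + 0 = 3. (Direct check: xy = 16000 = 5^3 · (128).)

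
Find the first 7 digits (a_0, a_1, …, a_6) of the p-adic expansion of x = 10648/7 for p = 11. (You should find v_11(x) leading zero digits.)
(a_0, …, a_6) = (0, 0, 0, 9, 4, 9, 7)

v_11(10648/7) = 3, so a_0 = ... = a_2 = 0. Factor out: x = 11^3 · u with u = 8/7 a unit in ℤ_11. Expand u iteratively via a_{v+i} = u_i mod 11, u_{i+1} = (u_i − a_{v+i})/11:
  u_0 = 8/7;  a_3 = 9;  u_1 = (u_0 − 9)/11 = -5/7
  u_1 = -5/7;  a_4 = 4;  u_2 = (u_1 − 4)/11 = -3/7
  u_2 = -3/7;  a_5 = 9;  u_3 = (u_2 − 9)/11 = -6/7
  u_3 = -6/7;  a_6 = 7;  u_4 = (u_3 − 7)/11 = -5/7
Digits: (0, 0, 0, 9, 4, 9, 7).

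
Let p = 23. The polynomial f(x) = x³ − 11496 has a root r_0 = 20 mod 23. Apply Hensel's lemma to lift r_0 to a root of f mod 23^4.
r_3 = 95585 (mod 279841)

Hensel: r_{i+1} = r_i − f(r_i)/f′(r_i) mod 23^{i+2}, where f′(x) = 3x². Iterate:
  r_0 = 20 (mod 23)
  r_1 = 365 (mod 529)
  r_2 = 10416 (mod 12167)
  r_3 = 95585 (mod 279841)
Final: r = 95585 with f(r) ≡ 0 mod 23^4.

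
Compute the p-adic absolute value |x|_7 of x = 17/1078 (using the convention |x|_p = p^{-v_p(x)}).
|17/1078|_7 = 49

Step 1 — compute v_7(x) by factoring powers of 7 out of the numerator and denominator: v_7(17/1078) = -2. Step 2 — apply |x|_p = p^{-v_p(x)} = 7^{2} = 49.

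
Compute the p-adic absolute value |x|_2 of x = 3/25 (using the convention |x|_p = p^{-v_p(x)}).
|3/25|_2 = 1

Step 1 — compute v_2(x) by factoring powers of 2 out of the numerator and denominator: v_2(3/25) = 0. Step 2 — apply |x|_p = p^{-v_p(x)} = 2^{0} = 1.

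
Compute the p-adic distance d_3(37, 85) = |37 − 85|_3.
d_3(37, 85) = 1/3

Step 1 — x − y = 37 − 85 = -48. Step 2 — v_3(-48) = 1 (factor: -48 = −(3^1 · 16); the sign does not affect v_p). Step 3 — |x − y|_3 = 3^{-1} = 1/3.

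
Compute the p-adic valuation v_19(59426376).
v_19(59426376) = 5

v_19(n) is the largest exponent k such that 19^k divides n. Factor out: 59426376 = 19^5 · 24. (Sign doesn't affect v_p.) So v_19(59426376) = 5.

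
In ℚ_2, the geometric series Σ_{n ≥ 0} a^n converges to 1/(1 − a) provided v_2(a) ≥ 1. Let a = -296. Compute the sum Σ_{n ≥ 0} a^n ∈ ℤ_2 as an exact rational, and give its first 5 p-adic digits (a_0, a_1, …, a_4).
Σ a^n = 1/(1 − a) = 1/297;  first 5 digits = (1, 0, 0, 1, 1)

v_2(a) = 3 ≥ 1, so the series converges in ℤ_2 to 1/(1 − a) = 1/(1 − (-296)) = 1/297. Expand this rational in ℤ_2: compute digits iteratively via d_i = x_i mod 2, x_{i+1} = (x_i − d_i)/2. The first 5 digits are (1, 0, 0, 1, 1).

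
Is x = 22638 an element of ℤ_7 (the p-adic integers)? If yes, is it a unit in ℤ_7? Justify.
x ∈ ℤ_7 but not a unit; v_7(x) = 3 > 0

ℤ_7 = {x ∈ ℚ_7 : v_7(x) ≥ 0} and ℤ_7^× = {x ∈ ℤ_7 : v_7(x) = 0}. Here v_7(22638) = v_7(num) − v_7(den) = 3; compare against these criteria.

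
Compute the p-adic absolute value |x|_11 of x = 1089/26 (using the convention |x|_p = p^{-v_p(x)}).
|1089/26|_11 = 1/121

Step 1 — compute v_11(x) by factoring powers of 11 out of the numerator and denominator: v_11(1089/26) = 2. Step 2 — apply |x|_p = p^{-v_p(x)} = 11^{-2} = 1/121.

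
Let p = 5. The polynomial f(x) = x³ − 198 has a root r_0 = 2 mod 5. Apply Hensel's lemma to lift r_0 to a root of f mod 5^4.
r_3 = 422 (mod 625)

Hensel: r_{i+1} = r_i − f(r_i)/f′(r_i) mod 5^{i+2}, where f′(x) = 3x². Iterate:
  r_0 = 2 (mod 5)
  r_1 = 22 (mod 25)
  r_2 = 47 (mod 125)
  r_3 = 422 (mod 625)
Final: r = 422 with f(r) ≡ 0 mod 5^4.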